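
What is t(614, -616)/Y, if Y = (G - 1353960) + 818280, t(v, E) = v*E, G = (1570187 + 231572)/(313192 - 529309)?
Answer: 81740636208/115771356319 ≈ 0.70605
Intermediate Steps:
G = -1801759/216117 (G = 1801759/(-216117) = 1801759*(-1/216117) = -1801759/216117 ≈ -8.3370)
t(v, E) = E*v
Y = -115771356319/216117 (Y = (-1801759/216117 - 1353960) + 818280 = -292615575079/216117 + 818280 = -115771356319/216117 ≈ -5.3569e+5)
t(614, -616)/Y = (-616*614)/(-115771356319/216117) = -378224*(-216117/115771356319) = 81740636208/115771356319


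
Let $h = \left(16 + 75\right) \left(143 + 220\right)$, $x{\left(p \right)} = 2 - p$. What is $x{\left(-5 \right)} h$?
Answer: $231231$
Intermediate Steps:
$h = 33033$ ($h = 91 \cdot 363 = 33033$)
$x{\left(-5 \right)} h = \left(2 - -5\right) 33033 = \left(2 + 5\right) 33033 = 7 \cdot 33033 = 231231$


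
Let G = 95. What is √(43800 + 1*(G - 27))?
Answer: 2*√10967 ≈ 209.45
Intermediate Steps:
√(43800 + 1*(G - 27)) = √(43800 + 1*(95 - 27)) = √(43800 + 1*68) = √(43800 + 68) = √43868 = 2*√10967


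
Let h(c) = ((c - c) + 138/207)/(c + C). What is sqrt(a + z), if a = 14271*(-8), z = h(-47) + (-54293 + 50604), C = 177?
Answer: I*sqrt(4481512230)/195 ≈ 343.3*I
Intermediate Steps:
h(c) = 2/(3*(177 + c)) (h(c) = ((c - c) + 138/207)/(c + 177) = (0 + 138*(1/207))/(177 + c) = (0 + 2/3)/(177 + c) = 2/(3*(177 + c)))
z = -719354/195 (z = 2/(3*(177 - 47)) + (-54293 + 50604) = (2/3)/130 - 3689 = (2/3)*(1/130) - 3689 = 1/195 - 3689 = -719354/195 ≈ -3689.0)
a = -114168
sqrt(a + z) = sqrt(-114168 - 719354/195) = sqrt(-22982114/195) = I*sqrt(4481512230)/195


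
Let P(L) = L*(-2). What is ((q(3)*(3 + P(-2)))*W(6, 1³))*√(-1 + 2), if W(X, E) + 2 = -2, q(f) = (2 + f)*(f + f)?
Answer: -840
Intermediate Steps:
q(f) = 2*f*(2 + f) (q(f) = (2 + f)*(2*f) = 2*f*(2 + f))
P(L) = -2*L
W(X, E) = -4 (W(X, E) = -2 - 2 = -4)
((q(3)*(3 + P(-2)))*W(6, 1³))*√(-1 + 2) = (((2*3*(2 + 3))*(3 - 2*(-2)))*(-4))*√(-1 + 2) = (((2*3*5)*(3 + 4))*(-4))*√1 = ((30*7)*(-4))*1 = (210*(-4))*1 = -840*1 = -840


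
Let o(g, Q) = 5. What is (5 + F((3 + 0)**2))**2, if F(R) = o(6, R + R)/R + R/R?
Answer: 3481/81 ≈ 42.975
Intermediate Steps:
F(R) = 1 + 5/R (F(R) = 5/R + R/R = 5/R + 1 = 1 + 5/R)
(5 + F((3 + 0)**2))**2 = (5 + (5 + (3 + 0)**2)/((3 + 0)**2))**2 = (5 + (5 + 3**2)/(3**2))**2 = (5 + (5 + 9)/9)**2 = (5 + (1/9)*14)**2 = (5 + 14/9)**2 = (59/9)**2 = 3481/81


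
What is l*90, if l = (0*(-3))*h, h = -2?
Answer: 0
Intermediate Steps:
l = 0 (l = (0*(-3))*(-2) = 0*(-2) = 0)
l*90 = 0*90 = 0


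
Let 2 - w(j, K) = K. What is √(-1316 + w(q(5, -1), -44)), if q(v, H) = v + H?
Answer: I*√1270 ≈ 35.637*I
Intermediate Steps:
q(v, H) = H + v
w(j, K) = 2 - K
√(-1316 + w(q(5, -1), -44)) = √(-1316 + (2 - 1*(-44))) = √(-1316 + (2 + 44)) = √(-1316 + 46) = √(-1270) = I*√1270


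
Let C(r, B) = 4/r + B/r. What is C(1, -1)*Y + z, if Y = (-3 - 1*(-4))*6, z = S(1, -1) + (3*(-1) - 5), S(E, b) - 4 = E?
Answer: 15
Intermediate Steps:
S(E, b) = 4 + E
z = -3 (z = (4 + 1) + (3*(-1) - 5) = 5 + (-3 - 5) = 5 - 8 = -3)
Y = 6 (Y = (-3 + 4)*6 = 1*6 = 6)
C(1, -1)*Y + z = ((4 - 1)/1)*6 - 3 = (1*3)*6 - 3 = 3*6 - 3 = 18 - 3 = 15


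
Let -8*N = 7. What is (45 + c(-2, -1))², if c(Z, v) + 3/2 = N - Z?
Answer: 127449/64 ≈ 1991.4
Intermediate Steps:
N = -7/8 (N = -⅛*7 = -7/8 ≈ -0.87500)
c(Z, v) = -19/8 - Z (c(Z, v) = -3/2 + (-7/8 - Z) = -19/8 - Z)
(45 + c(-2, -1))² = (45 + (-19/8 - 1*(-2)))² = (45 + (-19/8 + 2))² = (45 - 3/8)² = (357/8)² = 127449/64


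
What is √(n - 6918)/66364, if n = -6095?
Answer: 13*I*√77/66364 ≈ 0.0017189*I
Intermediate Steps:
√(n - 6918)/66364 = √(-6095 - 6918)/66364 = √(-13013)*(1/66364) = (13*I*√77)*(1/66364) = 13*I*√77/66364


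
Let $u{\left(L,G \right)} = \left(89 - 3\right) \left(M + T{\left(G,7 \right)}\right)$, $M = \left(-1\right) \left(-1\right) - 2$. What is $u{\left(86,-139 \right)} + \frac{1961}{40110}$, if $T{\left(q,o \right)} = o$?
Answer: $\frac{20698721}{40110} \approx 516.05$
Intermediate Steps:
$M = -1$ ($M = 1 - 2 = -1$)
$u{\left(L,G \right)} = 516$ ($u{\left(L,G \right)} = \left(89 - 3\right) \left(-1 + 7\right) = 86 \cdot 6 = 516$)
$u{\left(86,-139 \right)} + \frac{1961}{40110} = 516 + \frac{1961}{40110} = \frac{20698721}{40110}$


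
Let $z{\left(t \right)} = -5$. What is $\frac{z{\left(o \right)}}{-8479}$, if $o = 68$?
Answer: $\frac{5}{8479} \approx 0.00058969$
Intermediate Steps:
$\frac{z{\left(o \right)}}{-8479} = - \frac{5}{-8479} = \left(-5\right) \left(- \frac{1}{8479}\right) = \frac{5}{8479}$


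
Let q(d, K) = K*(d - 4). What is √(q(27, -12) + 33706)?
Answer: √33430 ≈ 182.84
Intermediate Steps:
q(d, K) = K*(-4 + d)
√(q(27, -12) + 33706) = √(-12*(-4 + 27) + 33706) = √(-12*23 + 33706) = √(-276 + 33706) = √33430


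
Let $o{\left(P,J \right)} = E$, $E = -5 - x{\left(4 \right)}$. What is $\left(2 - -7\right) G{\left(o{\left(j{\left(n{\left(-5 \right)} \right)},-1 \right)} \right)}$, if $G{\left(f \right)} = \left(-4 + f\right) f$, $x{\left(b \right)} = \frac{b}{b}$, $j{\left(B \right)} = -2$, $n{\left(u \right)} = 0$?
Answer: $540$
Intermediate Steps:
$x{\left(b \right)} = 1$
$E = -6$ ($E = -5 - 1 = -6$)
$o{\left(P,J \right)} = -6$
$G{\left(f \right)} = f \left(-4 + f\right)$
$\left(2 - -7\right) G{\left(o{\left(j{\left(n{\left(-5 \right)} \right)},-1 \right)} \right)} = \left(2 - -7\right) \left(- 6 \left(-4 - 6\right)\right) = \left(2 + 7\right) \left(\left(-6\right) \left(-10\right)\right) = 9 \cdot 60 = 540$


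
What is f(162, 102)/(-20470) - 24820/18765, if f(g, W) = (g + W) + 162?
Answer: -51605929/38411955 ≈ -1.3435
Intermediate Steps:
f(g, W) = 162 + W + g (f(g, W) = (W + g) + 162 = 162 + W + g)
f(162, 102)/(-20470) - 24820/18765 = (162 + 102 + 162)/(-20470) - 24820/18765 = 426*(-1/20470) - 24820*1/18765 = -213/10235 - 4964/3753 = -51605929/38411955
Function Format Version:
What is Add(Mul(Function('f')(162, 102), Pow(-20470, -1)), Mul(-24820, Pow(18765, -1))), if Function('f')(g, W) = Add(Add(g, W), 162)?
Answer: Rational(-51605929, 38411955) ≈ -1.3435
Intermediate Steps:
Function('f')(g, W) = Add(162, W, g) (Function('f')(g, W) = Add(Add(W, g), 162) = Add(162, W, g))
Add(Mul(Function('f')(162, 102), Pow(-20470, -1)), Mul(-24820, Pow(18765, -1))) = Add(Mul(Add(162, 102, 162), Pow(-20470, -1)), Mul(-24820, Pow(18765, -1))) = Add(Mul(426, Rational(-1, 20470)), Mul(-24820, Rational(1, 18765))) = Add(Rational(-213, 10235), Rational(-4964, 3753)) = Rational(-51605929, 38411955)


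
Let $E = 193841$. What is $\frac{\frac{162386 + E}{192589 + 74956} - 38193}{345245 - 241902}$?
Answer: $- \frac{10217989958}{27648902935} \approx -0.36956$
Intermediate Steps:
$\frac{\frac{162386 + E}{192589 + 74956} - 38193}{345245 - 241902} = \frac{\frac{162386 + 193841}{192589 + 74956} - 38193}{345245 - 241902} = \frac{\frac{356227}{267545} - 38193}{103343} = \left(356227 \cdot \frac{1}{267545} - 38193\right) \frac{1}{103343} = \left(\frac{356227}{267545} - 38193\right) \frac{1}{103343} = \left(- \frac{10217989958}{267545}\right) \frac{1}{103343} = - \frac{10217989958}{27648902935}$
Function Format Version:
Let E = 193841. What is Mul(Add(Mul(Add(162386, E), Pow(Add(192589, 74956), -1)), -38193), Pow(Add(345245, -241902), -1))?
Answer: Rational(-10217989958, 27648902935) ≈ -0.36956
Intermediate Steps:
Mul(Add(Mul(Add(162386, E), Pow(Add(192589, 74956), -1)), -38193), Pow(Add(345245, -241902), -1)) = Mul(Add(Mul(Add(162386, 193841), Pow(Add(192589, 74956), -1)), -38193), Pow(Add(345245, -241902), -1)) = Mul(Add(Mul(356227, Pow(267545, -1)), -38193), Pow(103343, -1)) = Mul(Add(Mul(356227, Rational(1, 267545)), -38193), Rational(1, 103343)) = Mul(Add(Rational(356227, 267545), -38193), Rational(1, 103343)) = Mul(Rational(-10217989958, 267545), Rational(1, 103343)) = Rational(-10217989958, 27648902935)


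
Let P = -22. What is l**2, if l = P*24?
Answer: 278784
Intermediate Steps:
l = -528 (l = -22*24 = -528)
l**2 = (-528)**2 = 278784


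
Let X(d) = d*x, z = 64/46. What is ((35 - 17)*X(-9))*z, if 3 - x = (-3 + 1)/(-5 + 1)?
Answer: -12960/23 ≈ -563.48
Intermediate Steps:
z = 32/23 (z = 64*(1/46) = 32/23 ≈ 1.3913)
x = 5/2 (x = 3 - (-3 + 1)/(-5 + 1) = 3 - (-2)/(-4) = 3 - (-2)*(-1)/4 = 3 - 1*1/2 = 3 - 1/2 = 5/2 ≈ 2.5000)
X(d) = 5*d/2 (X(d) = d*(5/2) = 5*d/2)
((35 - 17)*X(-9))*z = ((35 - 17)*((5/2)*(-9)))*(32/23) = (18*(-45/2))*(32/23) = -405*32/23 = -12960/23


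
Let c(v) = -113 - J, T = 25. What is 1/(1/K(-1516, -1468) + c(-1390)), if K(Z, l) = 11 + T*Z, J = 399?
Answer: -37889/19399169 ≈ -0.0019531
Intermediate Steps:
c(v) = -512 (c(v) = -113 - 1*399 = -113 - 399 = -512)
K(Z, l) = 11 + 25*Z
1/(1/K(-1516, -1468) + c(-1390)) = 1/(1/(11 + 25*(-1516)) - 512) = 1/(1/(11 - 37900) - 512) = 1/(1/(-37889) - 512) = 1/(-1/37889 - 512) = 1/(-19399169/37889) = -37889/19399169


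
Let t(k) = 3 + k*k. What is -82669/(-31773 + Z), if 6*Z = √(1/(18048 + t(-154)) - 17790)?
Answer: 33188660814276/12755734752283 + 496014*I*√31034339879543/1517932435521677 ≈ 2.6019 + 0.0018204*I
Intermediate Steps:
t(k) = 3 + k²
Z = I*√31034339879543/250602 (Z = √(1/(18048 + (3 + (-154)²)) - 17790)/6 = √(1/(18048 + (3 + 23716)) - 17790)/6 = √(1/(18048 + 23719) - 17790)/6 = √(1/41767 - 17790)/6 = √(-743034929/41767)/6 = (I*√31034339879543/41767)/6 = I*√31034339879543/250602 ≈ 22.23*I)
-82669/(-31773 + Z) = -82669/(-31773 + I*√31034339879543/250602)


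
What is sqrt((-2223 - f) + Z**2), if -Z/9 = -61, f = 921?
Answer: sqrt(298257) ≈ 546.13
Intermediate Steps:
Z = 549 (Z = -9*(-61) = 549)
sqrt((-2223 - f) + Z**2) = sqrt((-2223 - 1*921) + 549**2) = sqrt((-2223 - 921) + 301401) = sqrt(-3144 + 301401) = sqrt(298257)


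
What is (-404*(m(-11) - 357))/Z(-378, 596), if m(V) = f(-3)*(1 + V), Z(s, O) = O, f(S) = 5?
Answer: 41107/149 ≈ 275.89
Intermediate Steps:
m(V) = 5 + 5*V (m(V) = 5*(1 + V) = 5 + 5*V)
(-404*(m(-11) - 357))/Z(-378, 596) = -404*((5 + 5*(-11)) - 357)/596 = -404*((5 - 55) - 357)*(1/596) = -404*(-50 - 357)*(1/596) = -404*(-407)*(1/596) = 164428*(1/596) = 41107/149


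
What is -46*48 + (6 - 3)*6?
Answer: -2190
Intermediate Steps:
-46*48 + (6 - 3)*6 = -2208 + 3*6 = -2208 + 18 = -2190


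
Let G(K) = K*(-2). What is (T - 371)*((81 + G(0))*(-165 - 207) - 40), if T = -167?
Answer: 16232536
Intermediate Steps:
G(K) = -2*K
(T - 371)*((81 + G(0))*(-165 - 207) - 40) = (-167 - 371)*((81 - 2*0)*(-165 - 207) - 40) = -538*((81 + 0)*(-372) - 40) = -538*(81*(-372) - 40) = -538*(-30132 - 40) = -538*(-30172) = 16232536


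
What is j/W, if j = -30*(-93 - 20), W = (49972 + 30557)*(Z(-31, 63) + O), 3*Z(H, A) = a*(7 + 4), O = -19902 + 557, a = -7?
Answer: -1695/779950208 ≈ -2.1732e-6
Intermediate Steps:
O = -19345
Z(H, A) = -77/3 (Z(H, A) = (-7*(7 + 4))/3 = (-7*11)/3 = (1/3)*(-77) = -77/3)
W = -1559900416 (W = (49972 + 30557)*(-77/3 - 19345) = 80529*(-58112/3) = -1559900416)
j = 3390 (j = -30*(-113) = 3390)
j/W = 3390/(-1559900416) = 3390*(-1/1559900416) = -1695/779950208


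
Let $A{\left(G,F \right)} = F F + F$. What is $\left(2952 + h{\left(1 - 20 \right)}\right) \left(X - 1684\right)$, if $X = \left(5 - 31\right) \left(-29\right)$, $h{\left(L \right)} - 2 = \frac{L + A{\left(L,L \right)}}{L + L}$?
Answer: $-2739315$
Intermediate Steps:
$A{\left(G,F \right)} = F + F^{2}$ ($A{\left(G,F \right)} = F^{2} + F = F + F^{2}$)
$h{\left(L \right)} = 2 + \frac{L + L \left(1 + L\right)}{2 L}$ ($h{\left(L \right)} = 2 + \frac{L + L \left(1 + L\right)}{L + L} = 2 + \frac{L + L \left(1 + L\right)}{2 L}$)
$X = 754$ ($X = \left(-26\right) \left(-29\right) = 754$)
$\left(2952 + h{\left(1 - 20 \right)}\right) \left(X - 1684\right) = \left(2952 + \left(3 + \frac{1 - 20}{2}\right)\right) \left(754 - 1684\right) = \left(2952 + \left(3 + \frac{1 - 20}{2}\right)\right) \left(-930\right) = \left(2952 + \left(3 + \frac{1}{2} \left(-19\right)\right)\right) \left(-930\right) = \left(2952 + \left(3 - \frac{19}{2}\right)\right) \left(-930\right) = \left(2952 - \frac{13}{2}\right) \left(-930\right) = \frac{5891}{2} \left(-930\right) = -2739315$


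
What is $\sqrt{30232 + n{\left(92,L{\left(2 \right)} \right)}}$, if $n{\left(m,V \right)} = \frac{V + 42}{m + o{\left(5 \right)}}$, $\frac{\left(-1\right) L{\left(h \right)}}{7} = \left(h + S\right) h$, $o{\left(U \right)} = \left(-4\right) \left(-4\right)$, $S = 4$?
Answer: $\frac{\sqrt{1088338}}{6} \approx 173.87$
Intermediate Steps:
$o{\left(U \right)} = 16$
$L{\left(h \right)} = - 7 h \left(4 + h\right)$ ($L{\left(h \right)} = - 7 \left(h + 4\right) h = - 7 \left(4 + h\right) h = - 7 h \left(4 + h\right)$)
$n{\left(m,V \right)} = \frac{42 + V}{16 + m}$ ($n{\left(m,V \right)} = \frac{V + 42}{m + 16} = \frac{42 + V}{16 + m}$)
$\sqrt{30232 + n{\left(92,L{\left(2 \right)} \right)}} = \sqrt{30232 + \frac{42 - 14 \left(4 + 2\right)}{16 + 92}} = \sqrt{30232 + \frac{42 - 14 \cdot 6}{108}} = \sqrt{30232 + \frac{42 - 84}{108}} = \sqrt{30232 + \frac{1}{108} \left(-42\right)} = \sqrt{30232 - \frac{7}{18}} = \sqrt{\frac{544169}{18}} = \frac{\sqrt{1088338}}{6}$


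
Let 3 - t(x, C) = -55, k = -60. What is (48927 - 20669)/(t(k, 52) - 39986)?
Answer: -14129/19964 ≈ -0.70772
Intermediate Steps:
t(x, C) = 58 (t(x, C) = 3 - 1*(-55) = 3 + 55 = 58)
(48927 - 20669)/(t(k, 52) - 39986) = (48927 - 20669)/(58 - 39986) = 28258/(-39928) = 28258*(-1/39928) = -14129/19964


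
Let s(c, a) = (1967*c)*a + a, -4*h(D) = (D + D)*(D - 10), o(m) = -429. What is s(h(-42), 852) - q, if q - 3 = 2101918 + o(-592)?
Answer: -1832165968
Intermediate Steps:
h(D) = -D*(-10 + D)/2 (h(D) = -(D + D)*(D - 10)/4 = -2*D*(-10 + D)/4 = -D*(-10 + D)/2)
q = 2101492 (q = 3 + (2101918 - 429) = 3 + 2101489 = 2101492)
s(c, a) = a + 1967*a*c (s(c, a) = 1967*a*c + a = a + 1967*a*c)
s(h(-42), 852) - q = 852*(1 + 1967*((½)*(-42)*(10 - 1*(-42)))) - 1*2101492 = 852*(1 + 1967*((½)*(-42)*(10 + 42))) - 2101492 = 852*(1 + 1967*((½)*(-42)*52)) - 2101492 = 852*(1 + 1967*(-1092)) - 2101492 = 852*(1 - 2147964) - 2101492 = 852*(-2147963) - 2101492 = -1830064476 - 2101492 = -1832165968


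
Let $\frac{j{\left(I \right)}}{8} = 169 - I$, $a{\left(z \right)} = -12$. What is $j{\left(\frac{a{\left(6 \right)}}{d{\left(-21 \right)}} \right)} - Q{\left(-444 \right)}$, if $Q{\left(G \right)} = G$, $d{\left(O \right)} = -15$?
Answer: $\frac{8948}{5} \approx 1789.6$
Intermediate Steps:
$j{\left(I \right)} = 1352 - 8 I$ ($j{\left(I \right)} = 8 \left(169 - I\right) = 1352 - 8 I$)
$j{\left(\frac{a{\left(6 \right)}}{d{\left(-21 \right)}} \right)} - Q{\left(-444 \right)} = \left(1352 - 8 \left(- \frac{12}{-15}\right)\right) - -444 = \left(1352 - 8 \left(\left(-12\right) \left(- \frac{1}{15}\right)\right)\right) + 444 = \left(1352 - \frac{32}{5}\right) + 444 = \frac{6728}{5} + 444 = \frac{8948}{5}$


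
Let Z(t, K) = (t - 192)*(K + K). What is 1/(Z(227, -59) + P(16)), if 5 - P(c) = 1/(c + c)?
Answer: -32/132001 ≈ -0.00024242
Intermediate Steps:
P(c) = 5 - 1/(2*c) (P(c) = 5 - 1/(c + c) = 5 - 1/(2*c))
Z(t, K) = 2*K*(-192 + t) (Z(t, K) = (-192 + t)*(2*K) = 2*K*(-192 + t))
1/(Z(227, -59) + P(16)) = 1/(2*(-59)*(-192 + 227) + (5 - ½/16)) = 1/(2*(-59)*35 + (5 - ½*1/16)) = 1/(-4130 + (5 - 1/32)) = 1/(-4130 + 159/32) = 1/(-132001/32) = -32/132001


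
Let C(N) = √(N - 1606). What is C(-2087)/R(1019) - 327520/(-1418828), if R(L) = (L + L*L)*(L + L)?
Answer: 81880/354707 + I*√3693/2118256440 ≈ 0.23084 + 2.8689e-8*I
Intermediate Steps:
R(L) = 2*L*(L + L²) (R(L) = (L + L²)*(2*L) = 2*L*(L + L²))
C(N) = √(-1606 + N)
C(-2087)/R(1019) - 327520/(-1418828) = √(-1606 - 2087)/((2*1019²*(1 + 1019))) - 327520/(-1418828) = √(-3693)/((2*1038361*1020)) - 327520*(-1/1418828) = (I*√3693)/2118256440 + 81880/354707 = (I*√3693)*(1/2118256440) + 81880/354707 = I*√3693/2118256440 + 81880/354707 = 81880/354707 + I*√3693/2118256440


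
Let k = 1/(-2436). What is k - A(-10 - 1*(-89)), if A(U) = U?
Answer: -192445/2436 ≈ -79.000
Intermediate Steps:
k = -1/2436 ≈ -0.00041051
k - A(-10 - 1*(-89)) = -1/2436 - (-10 - 1*(-89)) = -1/2436 - (-10 + 89) = -1/2436 - 1*79 = -1/2436 - 79 = -192445/2436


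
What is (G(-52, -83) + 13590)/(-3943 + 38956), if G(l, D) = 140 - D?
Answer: 13813/35013 ≈ 0.39451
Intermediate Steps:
(G(-52, -83) + 13590)/(-3943 + 38956) = ((140 - 1*(-83)) + 13590)/(-3943 + 38956) = ((140 + 83) + 13590)/35013 = (223 + 13590)*(1/35013) = 13813*(1/35013) = 13813/35013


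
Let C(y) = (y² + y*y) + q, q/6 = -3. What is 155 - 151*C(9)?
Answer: -21589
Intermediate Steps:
q = -18 (q = 6*(-3) = -18)
C(y) = -18 + 2*y² (C(y) = (y² + y*y) - 18 = (y² + y²) - 18 = 2*y² - 18 = -18 + 2*y²)
155 - 151*C(9) = 155 - 151*(-18 + 2*9²) = 155 - 151*(-18 + 2*81) = 155 - 151*(-18 + 162) = 155 - 151*144 = 155 - 21744 = -21589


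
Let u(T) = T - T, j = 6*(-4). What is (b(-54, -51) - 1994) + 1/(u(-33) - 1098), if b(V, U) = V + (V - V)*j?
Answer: -2248705/1098 ≈ -2048.0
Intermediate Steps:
j = -24
b(V, U) = V (b(V, U) = V + (V - V)*(-24) = V + 0*(-24) = V + 0 = V)
u(T) = 0
(b(-54, -51) - 1994) + 1/(u(-33) - 1098) = (-54 - 1994) + 1/(0 - 1098) = -2048 + 1/(-1098) = -2048 - 1/1098 = -2248705/1098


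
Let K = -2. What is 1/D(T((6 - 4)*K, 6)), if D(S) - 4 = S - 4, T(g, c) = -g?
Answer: 1/4 ≈ 0.25000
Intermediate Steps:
D(S) = S (D(S) = 4 + (S - 4) = 4 + (-4 + S) = S)
1/D(T((6 - 4)*K, 6)) = 1/(-(6 - 4)*(-2)) = 1/(-2*(-2)) = 1/(-1*(-4)) = 1/4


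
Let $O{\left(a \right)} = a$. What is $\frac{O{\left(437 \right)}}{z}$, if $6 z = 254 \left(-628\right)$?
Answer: $- \frac{1311}{79756} \approx -0.016438$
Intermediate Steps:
$z = - \frac{79756}{3}$ ($z = \frac{254 \left(-628\right)}{6} = \frac{1}{6} \left(-159512\right) = - \frac{79756}{3} \approx -26585.0$)
$\frac{O{\left(437 \right)}}{z} = \frac{437}{- \frac{79756}{3}} = 437 \left(- \frac{3}{79756}\right) = - \frac{1311}{79756}$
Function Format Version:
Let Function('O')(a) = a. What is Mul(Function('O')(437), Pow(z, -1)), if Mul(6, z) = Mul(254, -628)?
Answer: Rational(-1311, 79756) ≈ -0.016438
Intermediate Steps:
z = Rational(-79756, 3) (z = Mul(Rational(1, 6), Mul(254, -628)) = Mul(Rational(1, 6), -159512) = Rational(-79756, 3) ≈ -26585.)
Mul(Function('O')(437), Pow(z, -1)) = Mul(437, Pow(Rational(-79756, 3), -1)) = Mul(437, Rational(-3, 79756)) = Rational(-1311, 79756)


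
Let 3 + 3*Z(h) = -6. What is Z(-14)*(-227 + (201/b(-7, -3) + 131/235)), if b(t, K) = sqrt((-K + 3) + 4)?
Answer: 159642/235 - 603*sqrt(10)/10 ≈ 488.64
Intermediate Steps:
Z(h) = -3 (Z(h) = -1 + (1/3)*(-6) = -1 - 2 = -3)
b(t, K) = sqrt(7 - K) (b(t, K) = sqrt((3 - K) + 4) = sqrt(7 - K))
Z(-14)*(-227 + (201/b(-7, -3) + 131/235)) = -3*(-227 + (201/(sqrt(7 - 1*(-3))) + 131/235)) = -3*(-227 + (201/(sqrt(7 + 3)) + 131*(1/235))) = -3*(-227 + (201/(sqrt(10)) + 131/235)) = -3*(-227 + (201*(sqrt(10)/10) + 131/235)) = -3*(-227 + (201*sqrt(10)/10 + 131/235)) = -3*(-227 + (131/235 + 201*sqrt(10)/10)) = -3*(-53214/235 + 201*sqrt(10)/10) = 159642/235 - 603*sqrt(10)/10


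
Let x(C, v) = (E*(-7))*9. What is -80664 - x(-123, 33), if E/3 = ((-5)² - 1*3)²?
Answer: 10812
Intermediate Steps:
E = 1452 (E = 3*((-5)² - 1*3)² = 3*(25 - 3)² = 3*22² = 3*484 = 1452)
x(C, v) = -91476 (x(C, v) = (1452*(-7))*9 = -10164*9 = -91476)
-80664 - x(-123, 33) = -80664 - 1*(-91476) = -80664 + 91476 = 10812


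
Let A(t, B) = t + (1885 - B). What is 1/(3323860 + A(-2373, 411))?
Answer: 1/3322961 ≈ 3.0094e-7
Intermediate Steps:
A(t, B) = 1885 + t - B
1/(3323860 + A(-2373, 411)) = 1/(3323860 + (1885 - 2373 - 1*411)) = 1/(3323860 + (1885 - 2373 - 411)) = 1/(3323860 - 899) = 1/3322961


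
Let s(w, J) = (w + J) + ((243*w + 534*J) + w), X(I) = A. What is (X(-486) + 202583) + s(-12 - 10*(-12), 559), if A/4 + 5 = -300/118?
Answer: 31156592/59 ≈ 5.2808e+5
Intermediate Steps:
A = -1780/59 (A = -20 + 4*(-300/118) = -20 + 4*(-300*1/118) = -20 + 4*(-150/59) = -20 - 600/59 = -1780/59 ≈ -30.169)
X(I) = -1780/59
s(w, J) = 245*w + 535*J (s(w, J) = (J + w) + (244*w + 534*J) = 245*w + 535*J)
(X(-486) + 202583) + s(-12 - 10*(-12), 559) = (-1780/59 + 202583) + (245*(-12 - 10*(-12)) + 535*559) = 11950617/59 + (245*(-12 + 120) + 299065) = 11950617/59 + (245*108 + 299065) = 11950617/59 + (26460 + 299065) = 11950617/59 + 325525 = 31156592/59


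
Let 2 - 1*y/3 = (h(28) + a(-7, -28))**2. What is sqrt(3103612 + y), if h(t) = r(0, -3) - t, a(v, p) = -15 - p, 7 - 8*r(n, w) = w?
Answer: sqrt(49648813)/4 ≈ 1761.5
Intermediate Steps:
r(n, w) = 7/8 - w/8
h(t) = 5/4 - t (h(t) = (7/8 - 1/8*(-3)) - t = (7/8 + 3/8) - t = 5/4 - t)
y = -8979/16 (y = 6 - 3*((5/4 - 1*28) + (-15 - 1*(-28)))**2 = 6 - 3*((5/4 - 28) + (-15 + 28))**2 = 6 - 3*(-107/4 + 13)**2 = 6 - 3*(-55/4)**2 = 6 - 3*3025/16 = 6 - 9075/16 = -8979/16 ≈ -561.19)
sqrt(3103612 + y) = sqrt(3103612 - 8979/16) = sqrt(49648813/16) = sqrt(49648813)/4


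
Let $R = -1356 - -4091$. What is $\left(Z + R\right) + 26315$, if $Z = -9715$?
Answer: $19335$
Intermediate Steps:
$R = 2735$ ($R = -1356 + 4091 = 2735$)
$\left(Z + R\right) + 26315 = \left(-9715 + 2735\right) + 26315 = -6980 + 26315 = 19335$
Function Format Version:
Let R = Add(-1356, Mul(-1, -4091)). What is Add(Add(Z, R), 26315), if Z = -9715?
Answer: 19335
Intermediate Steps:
R = 2735 (R = Add(-1356, 4091) = 2735)
Add(Add(Z, R), 26315) = Add(Add(-9715, 2735), 26315) = Add(-6980, 26315) = 19335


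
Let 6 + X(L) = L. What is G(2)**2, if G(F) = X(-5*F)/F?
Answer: 64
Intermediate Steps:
X(L) = -6 + L
G(F) = (-6 - 5*F)/F
G(2)**2 = (-5 - 6/2)**2 = (-5 - 6*1/2)**2 = (-5 - 3)**2 = (-8)**2 = 64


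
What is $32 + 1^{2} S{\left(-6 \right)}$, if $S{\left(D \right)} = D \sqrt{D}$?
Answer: $32 - 6 i \sqrt{6} \approx 32.0 - 14.697 i$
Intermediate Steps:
$S{\left(D \right)} = D^{\frac{3}{2}}$
$32 + 1^{2} S{\left(-6 \right)} = 32 + 1^{2} \left(-6\right)^{\frac{3}{2}} = 32 + 1 \left(- 6 i \sqrt{6}\right) = 32 - 6 i \sqrt{6}$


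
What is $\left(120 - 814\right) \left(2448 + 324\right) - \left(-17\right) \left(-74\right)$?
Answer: $-1925026$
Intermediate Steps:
$\left(120 - 814\right) \left(2448 + 324\right) - \left(-17\right) \left(-74\right) = \left(-694\right) 2772 - 1258 = -1923768 - 1258 = -1925026$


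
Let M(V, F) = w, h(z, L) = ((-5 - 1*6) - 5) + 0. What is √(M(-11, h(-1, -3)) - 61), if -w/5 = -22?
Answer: 7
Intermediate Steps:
h(z, L) = -16 (h(z, L) = ((-5 - 6) - 5) + 0 = (-11 - 5) + 0 = -16 + 0 = -16)
w = 110 (w = -5*(-22) = 110)
M(V, F) = 110
√(M(-11, h(-1, -3)) - 61) = √(110 - 61) = √49 = 7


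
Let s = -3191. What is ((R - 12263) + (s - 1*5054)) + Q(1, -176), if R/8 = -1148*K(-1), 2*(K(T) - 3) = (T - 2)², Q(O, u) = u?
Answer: -89564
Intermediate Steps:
K(T) = 3 + (-2 + T)²/2 (K(T) = 3 + (T - 2)²/2 = 3 + (-2 + T)²/2)
R = -68880 (R = 8*(-1148*(3 + (-2 - 1)²/2)) = 8*(-1148*(3 + (½)*(-3)²)) = 8*(-1148*(3 + (½)*9)) = 8*(-1148*(3 + 9/2)) = 8*(-1148*15/2) = 8*(-8610) = -68880)
((R - 12263) + (s - 1*5054)) + Q(1, -176) = ((-68880 - 12263) + (-3191 - 1*5054)) - 176 = (-81143 + (-3191 - 5054)) - 176 = (-81143 - 8245) - 176 = -89388 - 176 = -89564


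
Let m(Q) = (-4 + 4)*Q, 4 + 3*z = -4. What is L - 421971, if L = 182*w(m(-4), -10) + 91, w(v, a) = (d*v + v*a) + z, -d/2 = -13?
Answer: -1267096/3 ≈ -4.2237e+5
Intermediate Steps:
d = 26 (d = -2*(-13) = 26)
z = -8/3 (z = -4/3 + (1/3)*(-4) = -4/3 - 4/3 = -8/3 ≈ -2.6667)
m(Q) = 0 (m(Q) = 0*Q = 0)
w(v, a) = -8/3 + 26*v + a*v (w(v, a) = (26*v + v*a) - 8/3 = (26*v + a*v) - 8/3 = -8/3 + 26*v + a*v)
L = -1183/3 (L = 182*(-8/3 + 26*0 - 10*0) + 91 = 182*(-8/3 + 0 + 0) + 91 = 182*(-8/3) + 91 = -1456/3 + 91 = -1183/3 ≈ -394.33)
L - 421971 = -1183/3 - 421971 = -1267096/3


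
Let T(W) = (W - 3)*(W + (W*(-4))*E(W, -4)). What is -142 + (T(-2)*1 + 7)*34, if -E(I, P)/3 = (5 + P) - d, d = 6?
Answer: -19964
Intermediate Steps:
E(I, P) = 3 - 3*P (E(I, P) = -3*((5 + P) - 1*6) = -3*((5 + P) - 6) = -3*(-1 + P) = 3 - 3*P)
T(W) = -59*W*(-3 + W) (T(W) = (W - 3)*(W + (W*(-4))*(3 - 3*(-4))) = (-3 + W)*(W + (-4*W)*(3 + 12)) = (-3 + W)*(W - 4*W*15) = (-3 + W)*(W - 60*W) = (-3 + W)*(-59*W) = -59*W*(-3 + W))
-142 + (T(-2)*1 + 7)*34 = -142 + ((59*(-2)*(3 - 1*(-2)))*1 + 7)*34 = -142 + ((59*(-2)*(3 + 2))*1 + 7)*34 = -142 + ((59*(-2)*5)*1 + 7)*34 = -142 + (-590*1 + 7)*34 = -142 + (-590 + 7)*34 = -142 - 583*34 = -142 - 19822 = -19964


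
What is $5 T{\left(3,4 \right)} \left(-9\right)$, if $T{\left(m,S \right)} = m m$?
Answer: $-405$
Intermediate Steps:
$T{\left(m,S \right)} = m^{2}$
$5 T{\left(3,4 \right)} \left(-9\right) = 5 \cdot 3^{2} \left(-9\right) = 5 \cdot 9 \left(-9\right) = 45 \left(-9\right) = -405$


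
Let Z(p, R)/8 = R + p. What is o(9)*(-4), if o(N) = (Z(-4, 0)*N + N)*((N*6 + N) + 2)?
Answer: 72540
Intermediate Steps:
Z(p, R) = 8*R + 8*p (Z(p, R) = 8*(R + p) = 8*R + 8*p)
o(N) = -31*N*(2 + 7*N) (o(N) = ((8*0 + 8*(-4))*N + N)*((N*6 + N) + 2) = ((0 - 32)*N + N)*((6*N + N) + 2) = (-32*N + N)*(7*N + 2) = (-31*N)*(2 + 7*N) = -31*N*(2 + 7*N))
o(9)*(-4) = -31*9*(2 + 7*9)*(-4) = -31*9*(2 + 63)*(-4) = -31*9*65*(-4) = -18135*(-4) = 72540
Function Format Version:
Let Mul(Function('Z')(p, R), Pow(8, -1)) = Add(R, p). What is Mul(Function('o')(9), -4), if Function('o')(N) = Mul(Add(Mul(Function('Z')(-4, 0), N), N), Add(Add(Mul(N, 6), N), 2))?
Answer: 72540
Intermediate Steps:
Function('Z')(p, R) = Add(Mul(8, R), Mul(8, p)) (Function('Z')(p, R) = Mul(8, Add(R, p)) = Add(Mul(8, R), Mul(8, p)))
Function('o')(N) = Mul(-31, N, Add(2, Mul(7, N))) (Function('o')(N) = Mul(Add(Mul(Add(Mul(8, 0), Mul(8, -4)), N), N), Add(Add(Mul(N, 6), N), 2)) = Mul(Add(Mul(Add(0, -32), N), N), Add(Add(Mul(6, N), N), 2)) = Mul(Add(Mul(-32, N), N), Add(Mul(7, N), 2)) = Mul(Mul(-31, N), Add(2, Mul(7, N))) = Mul(-31, N, Add(2, Mul(7, N))))
Mul(Function('o')(9), -4) = Mul(Mul(-31, 9, Add(2, Mul(7, 9))), -4) = Mul(Mul(-31, 9, Add(2, 63)), -4) = Mul(Mul(-31, 9, 65), -4) = Mul(-18135, -4) = 72540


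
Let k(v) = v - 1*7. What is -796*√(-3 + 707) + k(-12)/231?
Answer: -19/231 - 6368*√11 ≈ -21120.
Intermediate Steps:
k(v) = -7 + v (k(v) = v - 7 = -7 + v)
-796*√(-3 + 707) + k(-12)/231 = -796*√(-3 + 707) + (-7 - 12)/231 = -6368*√11 - 19*1/231 = -6368*√11 - 19/231 = -19/231 - 6368*√11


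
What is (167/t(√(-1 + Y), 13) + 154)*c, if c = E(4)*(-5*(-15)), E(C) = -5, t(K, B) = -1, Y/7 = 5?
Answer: 4875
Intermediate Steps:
Y = 35 (Y = 7*5 = 35)
c = -375 (c = -(-25)*(-15) = -5*75 = -375)
(167/t(√(-1 + Y), 13) + 154)*c = (167/(-1) + 154)*(-375) = (167*(-1) + 154)*(-375) = (-167 + 154)*(-375) = -13*(-375) = 4875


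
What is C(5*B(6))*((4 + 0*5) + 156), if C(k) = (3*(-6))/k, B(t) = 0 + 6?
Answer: -96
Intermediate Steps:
B(t) = 6
C(k) = -18/k
C(5*B(6))*((4 + 0*5) + 156) = (-18/(5*6))*((4 + 0*5) + 156) = (-18/30)*((4 + 0) + 156) = (-18*1/30)*(4 + 156) = -3/5*160 = -96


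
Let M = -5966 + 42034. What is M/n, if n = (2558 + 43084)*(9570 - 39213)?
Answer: -18034/676482903 ≈ -2.6658e-5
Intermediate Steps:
M = 36068
n = -1352965806 (n = 45642*(-29643) = -1352965806)
M/n = 36068/(-1352965806) = 36068*(-1/1352965806) = -18034/676482903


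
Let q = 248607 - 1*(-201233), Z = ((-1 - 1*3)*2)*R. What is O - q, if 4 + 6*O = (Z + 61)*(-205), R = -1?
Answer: -2713189/6 ≈ -4.5220e+5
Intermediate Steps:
Z = 8 (Z = ((-1 - 1*3)*2)*(-1) = ((-1 - 3)*2)*(-1) = -4*2*(-1) = -8*(-1) = 8)
q = 449840 (q = 248607 + 201233 = 449840)
O = -14149/6 (O = -2/3 + ((8 + 61)*(-205))/6 = -2/3 + (69*(-205))/6 = -2/3 + (1/6)*(-14145) = -2/3 - 4715/2 = -14149/6 ≈ -2358.2)
O - q = -14149/6 - 1*449840 = -14149/6 - 449840 = -2713189/6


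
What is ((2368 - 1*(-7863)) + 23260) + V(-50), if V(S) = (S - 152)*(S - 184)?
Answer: 80759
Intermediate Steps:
V(S) = (-184 + S)*(-152 + S) (V(S) = (-152 + S)*(-184 + S) = (-184 + S)*(-152 + S))
((2368 - 1*(-7863)) + 23260) + V(-50) = ((2368 - 1*(-7863)) + 23260) + (27968 + (-50)**2 - 336*(-50)) = ((2368 + 7863) + 23260) + (27968 + 2500 + 16800) = (10231 + 23260) + 47268 = 33491 + 47268 = 80759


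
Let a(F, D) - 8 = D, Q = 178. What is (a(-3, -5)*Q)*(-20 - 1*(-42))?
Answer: 11748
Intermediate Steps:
a(F, D) = 8 + D
(a(-3, -5)*Q)*(-20 - 1*(-42)) = ((8 - 5)*178)*(-20 - 1*(-42)) = (3*178)*(-20 + 42) = 534*22 = 11748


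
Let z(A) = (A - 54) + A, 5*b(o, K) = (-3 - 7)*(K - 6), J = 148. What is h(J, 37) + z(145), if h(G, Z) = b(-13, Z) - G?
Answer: 26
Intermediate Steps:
b(o, K) = 12 - 2*K (b(o, K) = ((-3 - 7)*(K - 6))/5 = (-10*(-6 + K))/5 = (60 - 10*K)/5 = 12 - 2*K)
h(G, Z) = 12 - G - 2*Z (h(G, Z) = (12 - 2*Z) - G = 12 - G - 2*Z)
z(A) = -54 + 2*A (z(A) = (-54 + A) + A = -54 + 2*A)
h(J, 37) + z(145) = (12 - 1*148 - 2*37) + (-54 + 2*145) = (12 - 148 - 74) + (-54 + 290) = -210 + 236 = 26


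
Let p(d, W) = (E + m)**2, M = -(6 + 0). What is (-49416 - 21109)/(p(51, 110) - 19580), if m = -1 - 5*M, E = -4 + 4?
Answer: 10075/2677 ≈ 3.7635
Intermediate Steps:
M = -6 (M = -1*6 = -6)
E = 0
m = 29 (m = -1 - 5*(-6) = -1 + 30 = 29)
p(d, W) = 841 (p(d, W) = (0 + 29)**2 = 29**2 = 841)
(-49416 - 21109)/(p(51, 110) - 19580) = (-49416 - 21109)/(841 - 19580) = -70525/(-18739) = -70525*(-1/18739) = 10075/2677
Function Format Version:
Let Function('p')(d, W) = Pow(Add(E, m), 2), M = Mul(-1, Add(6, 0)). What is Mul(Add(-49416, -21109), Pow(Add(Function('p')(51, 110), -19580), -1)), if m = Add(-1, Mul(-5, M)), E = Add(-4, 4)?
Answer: Rational(10075, 2677) ≈ 3.7635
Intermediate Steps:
M = -6 (M = Mul(-1, 6) = -6)
E = 0
m = 29 (m = Add(-1, Mul(-5, -6)) = Add(-1, 30) = 29)
Function('p')(d, W) = 841 (Function('p')(d, W) = Pow(Add(0, 29), 2) = Pow(29, 2) = 841)
Mul(Add(-49416, -21109), Pow(Add(Function('p')(51, 110), -19580), -1)) = Mul(Add(-49416, -21109), Pow(Add(841, -19580), -1)) = Mul(-70525, Pow(-18739, -1)) = Mul(-70525, Rational(-1, 18739)) = Rational(10075, 2677)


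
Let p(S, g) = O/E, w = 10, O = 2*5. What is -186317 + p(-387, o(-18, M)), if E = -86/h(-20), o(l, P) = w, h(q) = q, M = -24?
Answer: -8011531/43 ≈ -1.8631e+5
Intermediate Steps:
O = 10
o(l, P) = 10
E = 43/10 (E = -86/(-20) = -86*(-1/20) = 43/10 ≈ 4.3000)
p(S, g) = 100/43 (p(S, g) = 10/(43/10) = 10*(10/43) = 100/43)
-186317 + p(-387, o(-18, M)) = -186317 + 100/43 = -8011531/43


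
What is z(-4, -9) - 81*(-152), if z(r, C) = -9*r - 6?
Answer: 12342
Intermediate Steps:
z(r, C) = -6 - 9*r
z(-4, -9) - 81*(-152) = (-6 - 9*(-4)) - 81*(-152) = (-6 + 36) + 12312 = 30 + 12312 = 12342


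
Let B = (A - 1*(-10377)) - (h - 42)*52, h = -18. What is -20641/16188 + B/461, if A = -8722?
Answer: 67782199/7462668 ≈ 9.0828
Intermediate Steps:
B = 4775 (B = (-8722 - 1*(-10377)) - (-18 - 42)*52 = (-8722 + 10377) - (-60)*52 = 1655 - 1*(-3120) = 1655 + 3120 = 4775)
-20641/16188 + B/461 = -20641/16188 + 4775/461 = 67782199/7462668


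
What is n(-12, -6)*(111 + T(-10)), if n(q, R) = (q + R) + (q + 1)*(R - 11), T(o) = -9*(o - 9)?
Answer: 47658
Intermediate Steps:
T(o) = 81 - 9*o (T(o) = -9*(-9 + o) = 81 - 9*o)
n(q, R) = R + q + (1 + q)*(-11 + R) (n(q, R) = (R + q) + (1 + q)*(-11 + R) = R + q + (1 + q)*(-11 + R))
n(-12, -6)*(111 + T(-10)) = (-11 - 10*(-12) + 2*(-6) - 6*(-12))*(111 + (81 - 9*(-10))) = (-11 + 120 - 12 + 72)*(111 + (81 + 90)) = 169*(111 + 171) = 169*282 = 47658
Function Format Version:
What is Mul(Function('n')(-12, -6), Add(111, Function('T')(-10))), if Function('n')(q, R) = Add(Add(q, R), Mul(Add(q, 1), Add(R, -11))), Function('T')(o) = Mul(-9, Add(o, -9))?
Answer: 47658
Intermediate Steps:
Function('T')(o) = Add(81, Mul(-9, o)) (Function('T')(o) = Mul(-9, Add(-9, o)) = Add(81, Mul(-9, o)))
Function('n')(q, R) = Add(R, q, Mul(Add(1, q), Add(-11, R))) (Function('n')(q, R) = Add(Add(R, q), Mul(Add(1, q), Add(-11, R))) = Add(R, q, Mul(Add(1, q), Add(-11, R))))
Mul(Function('n')(-12, -6), Add(111, Function('T')(-10))) = Mul(Add(-11, Mul(-10, -12), Mul(2, -6), Mul(-6, -12)), Add(111, Add(81, Mul(-9, -10)))) = Mul(Add(-11, 120, -12, 72), Add(111, Add(81, 90))) = Mul(169, Add(111, 171)) = Mul(169, 282) = 47658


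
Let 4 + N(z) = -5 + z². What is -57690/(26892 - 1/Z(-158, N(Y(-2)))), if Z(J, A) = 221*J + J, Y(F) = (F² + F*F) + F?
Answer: -2023534440/943263793 ≈ -2.1452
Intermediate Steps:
Y(F) = F + 2*F² (Y(F) = (F² + F²) + F = 2*F² + F = F + 2*F²)
N(z) = -9 + z² (N(z) = -4 + (-5 + z²) = -9 + z²)
Z(J, A) = 222*J
-57690/(26892 - 1/Z(-158, N(Y(-2)))) = -57690/(26892 - 1/(222*(-158))) = -57690/(26892 - 1/(-35076)) = -57690/(26892 - 1*(-1/35076)) = -57690/(26892 + 1/35076) = -57690/943263793/35076 = -57690*35076/943263793 = -2023534440/943263793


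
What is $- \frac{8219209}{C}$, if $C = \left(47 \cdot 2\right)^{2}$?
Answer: $- \frac{8219209}{8836} \approx -930.2$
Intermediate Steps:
$C = 8836$ ($C = 94^{2} = 8836$)
$- \frac{8219209}{C} = - \frac{8219209}{8836}$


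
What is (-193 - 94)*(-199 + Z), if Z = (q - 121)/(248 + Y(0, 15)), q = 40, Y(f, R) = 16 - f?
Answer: 5033693/88 ≈ 57201.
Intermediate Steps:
Z = -27/88 (Z = (40 - 121)/(248 + (16 - 1*0)) = -81/(248 + (16 + 0)) = -81/(248 + 16) = -81/264 = -81*1/264 = -27/88 ≈ -0.30682)
(-193 - 94)*(-199 + Z) = (-193 - 94)*(-199 - 27/88) = -287*(-17539/88) = 5033693/88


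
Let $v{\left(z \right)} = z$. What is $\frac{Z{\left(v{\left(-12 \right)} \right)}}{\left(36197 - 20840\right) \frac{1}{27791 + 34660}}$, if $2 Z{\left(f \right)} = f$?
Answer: $- \frac{124902}{5119} \approx -24.4$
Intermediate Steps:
$Z{\left(f \right)} = \frac{f}{2}$
$\frac{Z{\left(v{\left(-12 \right)} \right)}}{\left(36197 - 20840\right) \frac{1}{27791 + 34660}} = \frac{\frac{1}{2} \left(-12\right)}{\left(36197 - 20840\right) \frac{1}{27791 + 34660}} = - \frac{6}{15357 \cdot \frac{1}{62451}} = - \frac{6}{\frac{5119}{20817}} = \left(-6\right) \frac{20817}{5119} = - \frac{124902}{5119}$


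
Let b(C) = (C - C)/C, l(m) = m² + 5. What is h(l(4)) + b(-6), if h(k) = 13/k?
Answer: 13/21 ≈ 0.61905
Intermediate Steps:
l(m) = 5 + m²
b(C) = 0 (b(C) = 0/C = 0)
h(l(4)) + b(-6) = 13/(5 + 4²) + 0 = 13/(5 + 16) + 0 = 13/21 + 0 = 13/21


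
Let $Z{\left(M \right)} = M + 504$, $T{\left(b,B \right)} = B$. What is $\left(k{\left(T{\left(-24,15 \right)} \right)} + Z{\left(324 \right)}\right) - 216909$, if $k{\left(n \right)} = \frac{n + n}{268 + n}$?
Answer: $- \frac{61150893}{283} \approx -2.1608 \cdot 10^{5}$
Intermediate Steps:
$k{\left(n \right)} = \frac{2 n}{268 + n}$
$Z{\left(M \right)} = 504 + M$
$\left(k{\left(T{\left(-24,15 \right)} \right)} + Z{\left(324 \right)}\right) - 216909 = \left(2 \cdot 15 \frac{1}{268 + 15} + \left(504 + 324\right)\right) - 216909 = \left(2 \cdot 15 \cdot \frac{1}{283} + 828\right) - 216909 = \left(\frac{30}{283} + 828\right) - 216909 = \frac{234354}{283} - 216909 = - \frac{61150893}{283}$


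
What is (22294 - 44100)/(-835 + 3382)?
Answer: -21806/2547 ≈ -8.5614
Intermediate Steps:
(22294 - 44100)/(-835 + 3382) = -21806/2547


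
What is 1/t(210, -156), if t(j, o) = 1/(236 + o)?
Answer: 80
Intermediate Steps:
1/t(210, -156) = 1/(1/(236 - 156)) = 1/(1/80) = 80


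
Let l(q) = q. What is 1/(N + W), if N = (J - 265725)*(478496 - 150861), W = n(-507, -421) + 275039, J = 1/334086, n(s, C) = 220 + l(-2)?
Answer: -334086/29085705935104513 ≈ -1.1486e-11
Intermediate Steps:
n(s, C) = 218 (n(s, C) = 220 - 2 = 218)
J = 1/334086 ≈ 2.9932e-6
W = 275257 (W = 218 + 275039 = 275257)
N = -29085797894614615/334086 (N = (1/334086 - 265725)*(478496 - 150861) = -88775002349/334086*327635 = -29085797894614615/334086 ≈ -8.7061e+10)
1/(N + W) = 1/(-29085797894614615/334086 + 275257) = 1/(-29085705935104513/334086) = -334086/29085705935104513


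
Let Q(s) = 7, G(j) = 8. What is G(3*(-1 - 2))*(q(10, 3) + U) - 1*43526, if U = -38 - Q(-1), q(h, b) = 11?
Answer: -43798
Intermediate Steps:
U = -45 (U = -38 - 1*7 = -38 - 7 = -45)
G(3*(-1 - 2))*(q(10, 3) + U) - 1*43526 = 8*(11 - 45) - 1*43526 = 8*(-34) - 43526 = -272 - 43526 = -43798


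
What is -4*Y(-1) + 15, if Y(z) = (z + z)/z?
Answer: 7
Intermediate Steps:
Y(z) = 2 (Y(z) = (2*z)/z = 2)
-4*Y(-1) + 15 = -4*2 + 15 = -8 + 15 = 7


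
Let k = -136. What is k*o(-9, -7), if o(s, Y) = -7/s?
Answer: -952/9 ≈ -105.78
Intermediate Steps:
k*o(-9, -7) = -(-952)/(-9) = -(-952)*(-1)/9 = -136*7/9 = -952/9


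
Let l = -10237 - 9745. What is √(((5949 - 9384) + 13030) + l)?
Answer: I*√10387 ≈ 101.92*I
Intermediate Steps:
l = -19982
√(((5949 - 9384) + 13030) + l) = √(((5949 - 9384) + 13030) - 19982) = √((-3435 + 13030) - 19982) = √(9595 - 19982) = √(-10387) = I*√10387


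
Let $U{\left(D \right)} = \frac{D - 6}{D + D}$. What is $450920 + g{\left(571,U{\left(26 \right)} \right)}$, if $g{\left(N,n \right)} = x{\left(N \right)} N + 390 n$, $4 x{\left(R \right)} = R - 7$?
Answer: $531581$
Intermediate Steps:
$x{\left(R \right)} = - \frac{7}{4} + \frac{R}{4}$ ($x{\left(R \right)} = \frac{R - 7}{4} = \frac{-7 + R}{4} = - \frac{7}{4} + \frac{R}{4}$)
$U{\left(D \right)} = \frac{-6 + D}{2 D}$
$g{\left(N,n \right)} = 390 n + N \left(- \frac{7}{4} + \frac{N}{4}\right)$ ($g{\left(N,n \right)} = \left(- \frac{7}{4} + \frac{N}{4}\right) N + 390 n = N \left(- \frac{7}{4} + \frac{N}{4}\right) + 390 n = 390 n + N \left(- \frac{7}{4} + \frac{N}{4}\right)$)
$450920 + g{\left(571,U{\left(26 \right)} \right)} = 450920 + \left(390 \frac{-6 + 26}{2 \cdot 26} + \frac{1}{4} \cdot 571 \left(-7 + 571\right)\right) = 450920 + \left(390 \cdot \frac{1}{2} \cdot \frac{1}{26} \cdot 20 + \frac{1}{4} \cdot 571 \cdot 564\right) = 450920 + \left(390 \cdot \frac{5}{13} + 80511\right) = 450920 + \left(150 + 80511\right) = 450920 + 80661 = 531581$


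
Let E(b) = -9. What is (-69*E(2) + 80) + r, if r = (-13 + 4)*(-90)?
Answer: 1511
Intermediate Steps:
r = 810 (r = -9*(-90) = 810)
(-69*E(2) + 80) + r = (-69*(-9) + 80) + 810 = (621 + 80) + 810 = 701 + 810 = 1511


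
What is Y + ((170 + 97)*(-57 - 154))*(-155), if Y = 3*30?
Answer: 8732325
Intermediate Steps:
Y = 90
Y + ((170 + 97)*(-57 - 154))*(-155) = 90 + ((170 + 97)*(-57 - 154))*(-155) = 90 + (267*(-211))*(-155) = 90 - 56337*(-155) = 90 + 8732235 = 8732325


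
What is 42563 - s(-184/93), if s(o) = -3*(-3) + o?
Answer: 3957706/93 ≈ 42556.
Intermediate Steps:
s(o) = 9 + o
42563 - s(-184/93) = 42563 - (9 - 184/93) = 42563 - 1*653/93 = 42563 - 653/93 = 3957706/93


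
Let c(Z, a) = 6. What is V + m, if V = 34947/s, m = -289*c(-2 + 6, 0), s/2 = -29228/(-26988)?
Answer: 210446733/14614 ≈ 14400.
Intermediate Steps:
s = 14614/6747 (s = 2*(-29228/(-26988)) = 2*(-29228*(-1/26988)) = 2*(7307/6747) = 14614/6747 ≈ 2.1660)
m = -1734 (m = -289*6 = -1734)
V = 235787409/14614 (V = 34947/(14614/6747) = 34947*(6747/14614) = 235787409/14614 ≈ 16134.)
V + m = 235787409/14614 - 1734 = 210446733/14614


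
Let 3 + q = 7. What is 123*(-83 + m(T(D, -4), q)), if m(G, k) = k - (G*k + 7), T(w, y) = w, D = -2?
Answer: -9594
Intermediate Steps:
q = 4 (q = -3 + 7 = 4)
m(G, k) = -7 + k - G*k (m(G, k) = k - (7 + G*k) = k + (-7 - G*k) = -7 + k - G*k)
123*(-83 + m(T(D, -4), q)) = 123*(-83 + (-7 + 4 - 1*(-2)*4)) = 123*(-83 + (-7 + 4 + 8)) = 123*(-83 + 5) = 123*(-78) = -9594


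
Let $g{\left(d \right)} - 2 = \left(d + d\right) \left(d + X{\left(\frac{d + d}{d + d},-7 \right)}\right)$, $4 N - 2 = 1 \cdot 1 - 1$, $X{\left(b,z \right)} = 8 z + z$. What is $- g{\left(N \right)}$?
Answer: $\frac{121}{2} \approx 60.5$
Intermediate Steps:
$X{\left(b,z \right)} = 9 z$
$N = \frac{1}{2}$ ($N = \frac{1}{2} + \frac{1 \cdot 1 - 1}{4} = \frac{1}{2} + \frac{1 - 1}{4} = \frac{1}{2} + \frac{1}{4} \cdot 0 = \frac{1}{2} + 0 = \frac{1}{2} \approx 0.5$)
$g{\left(d \right)} = 2 + 2 d \left(-63 + d\right)$ ($g{\left(d \right)} = 2 + \left(d + d\right) \left(d + 9 \left(-7\right)\right) = 2 + 2 d \left(d - 63\right) = 2 + 2 d \left(-63 + d\right)$)
$- g{\left(N \right)} = - (2 - 63 + \frac{2}{4}) = - (2 - 63 + 2 \cdot \frac{1}{4}) = - (2 - 63 + \frac{1}{2}) = \left(-1\right) \left(- \frac{121}{2}\right) = \frac{121}{2}$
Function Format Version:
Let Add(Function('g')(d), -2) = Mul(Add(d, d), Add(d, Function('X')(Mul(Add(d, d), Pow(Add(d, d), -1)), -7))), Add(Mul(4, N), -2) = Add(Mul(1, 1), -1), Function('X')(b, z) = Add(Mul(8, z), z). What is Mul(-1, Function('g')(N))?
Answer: Rational(121, 2) ≈ 60.500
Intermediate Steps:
Function('X')(b, z) = Mul(9, z)
N = Rational(1, 2) (N = Add(Rational(1, 2), Mul(Rational(1, 4), Add(Mul(1, 1), -1))) = Add(Rational(1, 2), Mul(Rational(1, 4), Add(1, -1))) = Add(Rational(1, 2), Mul(Rational(1, 4), 0)) = Add(Rational(1, 2), 0) = Rational(1, 2) ≈ 0.50000)
Function('g')(d) = Add(2, Mul(2, d, Add(-63, d))) (Function('g')(d) = Add(2, Mul(Add(d, d), Add(d, Mul(9, -7)))) = Add(2, Mul(Mul(2, d), Add(d, -63))) = Add(2, Mul(Mul(2, d), Add(-63, d))) = Add(2, Mul(2, d, Add(-63, d))))
Mul(-1, Function('g')(N)) = Mul(-1, Add(2, Mul(-126, Rational(1, 2)), Mul(2, Pow(Rational(1, 2), 2)))) = Mul(-1, Add(2, -63, Mul(2, Rational(1, 4)))) = Mul(-1, Add(2, -63, Rational(1, 2))) = Mul(-1, Rational(-121, 2)) = Rational(121, 2)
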